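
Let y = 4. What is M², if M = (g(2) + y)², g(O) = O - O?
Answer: 256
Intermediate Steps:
g(O) = 0
M = 16 (M = (0 + 4)² = 4² = 16)
M² = 16² = 256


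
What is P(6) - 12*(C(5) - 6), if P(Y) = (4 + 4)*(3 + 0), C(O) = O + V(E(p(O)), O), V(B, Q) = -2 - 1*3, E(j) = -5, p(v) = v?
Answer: 96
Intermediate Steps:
V(B, Q) = -5 (V(B, Q) = -2 - 3 = -5)
C(O) = -5 + O (C(O) = O - 5 = -5 + O)
P(Y) = 24 (P(Y) = 8*3 = 24)
P(6) - 12*(C(5) - 6) = 24 - 12*((-5 + 5) - 6) = 24 - 12*(0 - 6) = 24 - 12*(-6) = 24 + 72 = 96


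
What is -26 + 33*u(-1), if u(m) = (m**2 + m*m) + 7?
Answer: 271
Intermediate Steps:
u(m) = 7 + 2*m**2 (u(m) = (m**2 + m**2) + 7 = 2*m**2 + 7 = 7 + 2*m**2)
-26 + 33*u(-1) = -26 + 33*(7 + 2*(-1)**2) = -26 + 33*(7 + 2*1) = -26 + 33*(7 + 2) = -26 + 33*9 = -26 + 297 = 271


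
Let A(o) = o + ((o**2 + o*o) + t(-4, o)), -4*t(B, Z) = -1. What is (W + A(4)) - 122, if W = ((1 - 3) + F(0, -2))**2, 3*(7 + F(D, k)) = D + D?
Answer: -19/4 ≈ -4.7500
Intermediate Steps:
t(B, Z) = 1/4 (t(B, Z) = -1/4*(-1) = 1/4)
F(D, k) = -7 + 2*D/3 (F(D, k) = -7 + (D + D)/3 = -7 + (2*D)/3 = -7 + 2*D/3)
W = 81 (W = ((1 - 3) + (-7 + (2/3)*0))**2 = (-2 + (-7 + 0))**2 = (-2 - 7)**2 = (-9)**2 = 81)
A(o) = 1/4 + o + 2*o**2 (A(o) = o + ((o**2 + o*o) + 1/4) = o + ((o**2 + o**2) + 1/4) = o + (2*o**2 + 1/4) = o + (1/4 + 2*o**2) = 1/4 + o + 2*o**2)
(W + A(4)) - 122 = (81 + (1/4 + 4 + 2*4**2)) - 122 = (81 + (1/4 + 4 + 2*16)) - 122 = (81 + (1/4 + 4 + 32)) - 122 = (81 + 145/4) - 122 = 469/4 - 122 = -19/4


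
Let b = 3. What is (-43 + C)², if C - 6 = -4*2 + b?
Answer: 1764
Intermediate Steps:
C = 1 (C = 6 + (-4*2 + 3) = 6 + (-8 + 3) = 6 - 5 = 1)
(-43 + C)² = (-43 + 1)² = (-42)² = 1764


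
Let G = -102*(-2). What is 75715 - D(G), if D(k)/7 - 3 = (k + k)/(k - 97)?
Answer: 8096402/107 ≈ 75667.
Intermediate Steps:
G = 204
D(k) = 21 + 14*k/(-97 + k) (D(k) = 21 + 7*((k + k)/(k - 97)) = 21 + 7*((2*k)/(-97 + k)) = 21 + 7*(2*k/(-97 + k)) = 21 + 14*k/(-97 + k))
75715 - D(G) = 75715 - 7*(-291 + 5*204)/(-97 + 204) = 75715 - 7*(-291 + 1020)/107 = 75715 - 7*729/107 = 75715 - 1*5103/107 = 75715 - 5103/107 = 8096402/107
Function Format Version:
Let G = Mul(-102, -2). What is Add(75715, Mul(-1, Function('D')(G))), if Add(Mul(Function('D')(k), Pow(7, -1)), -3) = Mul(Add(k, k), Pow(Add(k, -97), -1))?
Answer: Rational(8096402, 107) ≈ 75667.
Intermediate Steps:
G = 204
Function('D')(k) = Add(21, Mul(14, k, Pow(Add(-97, k), -1))) (Function('D')(k) = Add(21, Mul(7, Mul(Add(k, k), Pow(Add(k, -97), -1)))) = Add(21, Mul(7, Mul(Mul(2, k), Pow(Add(-97, k), -1)))) = Add(21, Mul(7, Mul(2, k, Pow(Add(-97, k), -1)))) = Add(21, Mul(14, k, Pow(Add(-97, k), -1))))
Add(75715, Mul(-1, Function('D')(G))) = Add(75715, Mul(-1, Mul(7, Pow(Add(-97, 204), -1), Add(-291, Mul(5, 204))))) = Add(75715, Mul(-1, Mul(7, Pow(107, -1), Add(-291, 1020)))) = Add(75715, Mul(-1, Mul(7, Rational(1, 107), 729))) = Add(75715, Mul(-1, Rational(5103, 107))) = Add(75715, Rational(-5103, 107)) = Rational(8096402, 107)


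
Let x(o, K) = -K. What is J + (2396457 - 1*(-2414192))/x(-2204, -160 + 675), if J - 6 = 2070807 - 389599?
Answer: 861014561/515 ≈ 1.6719e+6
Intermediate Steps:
J = 1681214 (J = 6 + (2070807 - 389599) = 6 + 1681208 = 1681214)
J + (2396457 - 1*(-2414192))/x(-2204, -160 + 675) = 1681214 + (2396457 - 1*(-2414192))/((-(-160 + 675))) = 1681214 + (2396457 + 2414192)/((-1*515)) = 1681214 + 4810649/(-515) = 1681214 + 4810649*(-1/515) = 1681214 - 4810649/515 = 861014561/515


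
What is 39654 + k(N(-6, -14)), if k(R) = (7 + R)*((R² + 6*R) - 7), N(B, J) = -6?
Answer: 39647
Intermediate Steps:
k(R) = (7 + R)*(-7 + R² + 6*R)
39654 + k(N(-6, -14)) = 39654 + (-49 + (-6)³ + 13*(-6)² + 35*(-6)) = 39654 + (-49 - 216 + 13*36 - 210) = 39654 + (-49 - 216 + 468 - 210) = 39654 - 7 = 39647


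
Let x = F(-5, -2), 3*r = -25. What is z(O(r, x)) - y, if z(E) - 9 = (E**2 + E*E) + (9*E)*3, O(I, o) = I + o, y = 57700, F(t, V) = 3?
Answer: -520003/9 ≈ -57778.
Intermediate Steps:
r = -25/3 (r = (1/3)*(-25) = -25/3 ≈ -8.3333)
x = 3
z(E) = 9 + 2*E**2 + 27*E (z(E) = 9 + ((E**2 + E*E) + (9*E)*3) = 9 + ((E**2 + E**2) + 27*E) = 9 + (2*E**2 + 27*E) = 9 + 2*E**2 + 27*E)
z(O(r, x)) - y = (9 + 2*(-25/3 + 3)**2 + 27*(-25/3 + 3)) - 1*57700 = (9 + 2*(-16/3)**2 + 27*(-16/3)) - 57700 = (9 + 2*(256/9) - 144) - 57700 = (9 + 512/9 - 144) - 57700 = -703/9 - 57700 = -520003/9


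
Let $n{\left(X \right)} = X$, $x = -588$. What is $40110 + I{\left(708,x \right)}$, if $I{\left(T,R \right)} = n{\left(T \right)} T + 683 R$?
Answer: $139770$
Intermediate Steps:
$I{\left(T,R \right)} = T^{2} + 683 R$ ($I{\left(T,R \right)} = T T + 683 R = T^{2} + 683 R$)
$40110 + I{\left(708,x \right)} = 40110 + \left(708^{2} + 683 \left(-588\right)\right) = 40110 + \left(501264 - 401604\right) = 40110 + 99660 = 139770$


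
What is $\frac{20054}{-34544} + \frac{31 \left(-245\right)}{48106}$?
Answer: $- \frac{306769851}{415443416} \approx -0.73842$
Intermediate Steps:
$\frac{20054}{-34544} + \frac{31 \left(-245\right)}{48106} = 20054 \left(- \frac{1}{34544}\right) - \frac{7595}{48106} = - \frac{10027}{17272} - \frac{7595}{48106} = - \frac{306769851}{415443416}$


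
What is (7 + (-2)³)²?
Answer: 1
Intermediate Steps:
(7 + (-2)³)² = (7 - 8)² = (-1)² = 1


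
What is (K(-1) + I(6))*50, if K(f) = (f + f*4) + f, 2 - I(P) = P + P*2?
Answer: -1100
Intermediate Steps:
I(P) = 2 - 3*P (I(P) = 2 - (P + P*2) = 2 - (P + 2*P) = 2 - 3*P)
K(f) = 6*f (K(f) = (f + 4*f) + f = 5*f + f = 6*f)
(K(-1) + I(6))*50 = (6*(-1) + (2 - 3*6))*50 = (-6 + (2 - 18))*50 = (-6 - 16)*50 = -22*50 = -1100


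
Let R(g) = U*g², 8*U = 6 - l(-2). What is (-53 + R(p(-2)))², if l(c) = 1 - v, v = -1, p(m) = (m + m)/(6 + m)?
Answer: 11025/4 ≈ 2756.3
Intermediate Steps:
p(m) = 2*m/(6 + m) (p(m) = (2*m)/(6 + m) = 2*m/(6 + m))
l(c) = 2 (l(c) = 1 - 1*(-1) = 1 + 1 = 2)
U = ½ (U = (6 - 1*2)/8 = (6 - 2)/8 = (⅛)*4 = ½ ≈ 0.50000)
R(g) = g²/2
(-53 + R(p(-2)))² = (-53 + (2*(-2)/(6 - 2))²/2)² = (-53 + (2*(-2)/4)²/2)² = (-53 + (2*(-2)*(¼))²/2)² = (-53 + (½)*(-1)²)² = (-53 + (½)*1)² = (-53 + ½)² = (-105/2)² = 11025/4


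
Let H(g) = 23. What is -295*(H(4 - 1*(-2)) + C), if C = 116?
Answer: -41005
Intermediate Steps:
-295*(H(4 - 1*(-2)) + C) = -295*(23 + 116) = -295*139 = -41005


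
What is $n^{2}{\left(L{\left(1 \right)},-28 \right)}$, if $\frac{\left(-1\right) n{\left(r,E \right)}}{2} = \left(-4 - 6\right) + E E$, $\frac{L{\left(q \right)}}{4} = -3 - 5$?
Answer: $2396304$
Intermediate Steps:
$L{\left(q \right)} = -32$ ($L{\left(q \right)} = 4 \left(-3 - 5\right) = 4 \left(-8\right) = -32$)
$n{\left(r,E \right)} = 20 - 2 E^{2}$ ($n{\left(r,E \right)} = - 2 \left(\left(-4 - 6\right) + E E\right) = - 2 \left(\left(-4 - 6\right) + E^{2}\right) = - 2 \left(-10 + E^{2}\right) = 20 - 2 E^{2}$)
$n^{2}{\left(L{\left(1 \right)},-28 \right)} = \left(20 - 2 \left(-28\right)^{2}\right)^{2} = \left(20 - 1568\right)^{2} = \left(-1548\right)^{2} = 2396304$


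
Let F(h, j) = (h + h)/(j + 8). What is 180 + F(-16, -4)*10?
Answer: 100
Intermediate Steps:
F(h, j) = 2*h/(8 + j) (F(h, j) = (2*h)/(8 + j) = 2*h/(8 + j))
180 + F(-16, -4)*10 = 180 + (2*(-16)/(8 - 4))*10 = 180 + (2*(-16)/4)*10 = 180 + (2*(-16)*(¼))*10 = 180 - 8*10 = 180 - 80 = 100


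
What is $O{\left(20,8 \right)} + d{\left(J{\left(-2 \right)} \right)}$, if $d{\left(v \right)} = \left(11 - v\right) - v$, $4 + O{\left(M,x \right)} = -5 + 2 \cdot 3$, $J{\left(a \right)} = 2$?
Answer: $4$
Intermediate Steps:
$O{\left(M,x \right)} = -3$ ($O{\left(M,x \right)} = -4 + \left(-5 + 2 \cdot 3\right) = -4 + \left(-5 + 6\right) = -4 + 1 = -3$)
$d{\left(v \right)} = 11 - 2 v$
$O{\left(20,8 \right)} + d{\left(J{\left(-2 \right)} \right)} = -3 + \left(11 - 4\right) = -3 + 7 = 4$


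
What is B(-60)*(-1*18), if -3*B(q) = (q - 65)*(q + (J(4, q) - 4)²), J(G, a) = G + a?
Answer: -2655000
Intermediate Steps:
B(q) = -(-65 + q)*(q + q²)/3 (B(q) = -(q - 65)*(q + ((4 + q) - 4)²)/3 = -(-65 + q)*(q + q²)/3)
B(-60)*(-1*18) = ((⅓)*(-60)*(65 - 1*(-60)² + 64*(-60)))*(-1*18) = ((⅓)*(-60)*(65 - 1*3600 - 3840))*(-18) = ((⅓)*(-60)*(65 - 3600 - 3840))*(-18) = ((⅓)*(-60)*(-7375))*(-18) = 147500*(-18) = -2655000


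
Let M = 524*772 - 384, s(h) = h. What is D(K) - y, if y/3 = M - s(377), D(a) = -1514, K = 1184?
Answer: -1212815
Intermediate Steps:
M = 404144 (M = 404528 - 384 = 404144)
y = 1211301 (y = 3*(404144 - 1*377) = 3*(404144 - 377) = 3*403767 = 1211301)
D(K) - y = -1514 - 1*1211301 = -1514 - 1211301 = -1212815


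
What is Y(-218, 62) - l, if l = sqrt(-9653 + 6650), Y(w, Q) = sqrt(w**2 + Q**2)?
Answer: 2*sqrt(12842) - I*sqrt(3003) ≈ 226.65 - 54.8*I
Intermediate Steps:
Y(w, Q) = sqrt(Q**2 + w**2)
l = I*sqrt(3003) (l = sqrt(-3003) = I*sqrt(3003) ≈ 54.8*I)
Y(-218, 62) - l = sqrt(62**2 + (-218)**2) - I*sqrt(3003) = sqrt(3844 + 47524) - I*sqrt(3003) = sqrt(51368) - I*sqrt(3003) = 2*sqrt(12842) - I*sqrt(3003)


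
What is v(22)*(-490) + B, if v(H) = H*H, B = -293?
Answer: -237453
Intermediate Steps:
v(H) = H**2
v(22)*(-490) + B = 22**2*(-490) - 293 = 484*(-490) - 293 = -237160 - 293 = -237453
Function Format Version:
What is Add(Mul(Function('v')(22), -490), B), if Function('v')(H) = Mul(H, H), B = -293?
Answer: -237453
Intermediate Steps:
Function('v')(H) = Pow(H, 2)
Add(Mul(Function('v')(22), -490), B) = Add(Mul(Pow(22, 2), -490), -293) = Add(Mul(484, -490), -293) = Add(-237160, -293) = -237453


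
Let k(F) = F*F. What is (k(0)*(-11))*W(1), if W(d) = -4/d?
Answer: 0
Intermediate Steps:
k(F) = F²
(k(0)*(-11))*W(1) = (0²*(-11))*(-4/1) = (0*(-11))*(-4*1) = 0*(-4) = 0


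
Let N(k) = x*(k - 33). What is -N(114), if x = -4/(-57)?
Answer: -108/19 ≈ -5.6842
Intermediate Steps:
x = 4/57 (x = -4*(-1/57) = 4/57 ≈ 0.070175)
N(k) = -44/19 + 4*k/57 (N(k) = 4*(k - 33)/57 = 4*(-33 + k)/57 = -44/19 + 4*k/57)
-N(114) = -(-44/19 + (4/57)*114) = -(-44/19 + 8) = -1*108/19 = -108/19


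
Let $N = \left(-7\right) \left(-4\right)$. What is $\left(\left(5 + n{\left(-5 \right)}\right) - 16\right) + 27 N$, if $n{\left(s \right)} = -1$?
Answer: $744$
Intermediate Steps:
$N = 28$
$\left(\left(5 + n{\left(-5 \right)}\right) - 16\right) + 27 N = \left(\left(5 - 1\right) - 16\right) + 27 \cdot 28 = \left(4 - 16\right) + 756 = -12 + 756 = 744$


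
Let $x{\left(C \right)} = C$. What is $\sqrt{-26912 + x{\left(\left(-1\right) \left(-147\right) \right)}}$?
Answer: $i \sqrt{26765} \approx 163.6 i$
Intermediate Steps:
$\sqrt{-26912 + x{\left(\left(-1\right) \left(-147\right) \right)}} = \sqrt{-26912 - -147} = \sqrt{-26912 + 147} = \sqrt{-26765} = i \sqrt{26765}$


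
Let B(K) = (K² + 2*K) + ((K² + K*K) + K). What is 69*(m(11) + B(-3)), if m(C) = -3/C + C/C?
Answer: 14214/11 ≈ 1292.2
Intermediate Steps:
m(C) = 1 - 3/C (m(C) = -3/C + 1 = 1 - 3/C)
B(K) = 3*K + 3*K² (B(K) = (K² + 2*K) + ((K² + K²) + K) = (K² + 2*K) + (2*K² + K) = (K² + 2*K) + (K + 2*K²) = 3*K + 3*K²)
69*(m(11) + B(-3)) = 69*((-3 + 11)/11 + 3*(-3)*(1 - 3)) = 69*((1/11)*8 + 3*(-3)*(-2)) = 69*(8/11 + 18) = 69*(206/11) = 14214/11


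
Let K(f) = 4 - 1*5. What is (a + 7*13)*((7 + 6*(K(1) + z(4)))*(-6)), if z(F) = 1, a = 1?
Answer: -3864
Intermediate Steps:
K(f) = -1 (K(f) = 4 - 5 = -1)
(a + 7*13)*((7 + 6*(K(1) + z(4)))*(-6)) = (1 + 7*13)*((7 + 6*(-1 + 1))*(-6)) = (1 + 91)*((7 + 6*0)*(-6)) = 92*((7 + 0)*(-6)) = 92*(7*(-6)) = 92*(-42) = -3864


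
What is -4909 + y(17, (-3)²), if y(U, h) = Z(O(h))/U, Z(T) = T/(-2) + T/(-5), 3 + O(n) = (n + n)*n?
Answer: -835643/170 ≈ -4915.5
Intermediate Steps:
O(n) = -3 + 2*n² (O(n) = -3 + (n + n)*n = -3 + (2*n)*n = -3 + 2*n²)
Z(T) = -7*T/10 (Z(T) = T*(-½) + T*(-⅕) = -T/2 - T/5 = -7*T/10)
y(U, h) = (21/10 - 7*h²/5)/U (y(U, h) = (-7*(-3 + 2*h²)/10)/U = (21/10 - 7*h²/5)/U)
-4909 + y(17, (-3)²) = -4909 + (7/10)*(3 - 2*((-3)²)²)/17 = -4909 + (7/10)*(1/17)*(3 - 2*9²) = -4909 + (7/10)*(1/17)*(3 - 2*81) = -4909 + (7/10)*(1/17)*(3 - 162) = -4909 + (7/10)*(1/17)*(-159) = -4909 - 1113/170 = -835643/170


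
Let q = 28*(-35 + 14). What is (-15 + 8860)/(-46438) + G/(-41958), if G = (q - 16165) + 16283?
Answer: -24949475/139174686 ≈ -0.17927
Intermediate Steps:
q = -588 (q = 28*(-21) = -588)
G = -470 (G = (-588 - 16165) + 16283 = -16753 + 16283 = -470)
(-15 + 8860)/(-46438) + G/(-41958) = (-15 + 8860)/(-46438) - 470/(-41958) = 8845*(-1/46438) - 470*(-1/41958) = -8845/46438 + 235/20979 = -24949475/139174686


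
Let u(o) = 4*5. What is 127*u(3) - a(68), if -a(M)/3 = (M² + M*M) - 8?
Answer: 30260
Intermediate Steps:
u(o) = 20
a(M) = 24 - 6*M² (a(M) = -3*((M² + M*M) - 8) = -3*((M² + M²) - 8) = -3*(2*M² - 8) = -3*(-8 + 2*M²) = 24 - 6*M²)
127*u(3) - a(68) = 127*20 - (24 - 6*68²) = 2540 - (24 - 6*4624) = 2540 - (24 - 27744) = 2540 - 1*(-27720) = 2540 + 27720 = 30260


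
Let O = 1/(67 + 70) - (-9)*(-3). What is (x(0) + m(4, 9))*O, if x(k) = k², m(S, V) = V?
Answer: -33282/137 ≈ -242.93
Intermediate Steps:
O = -3698/137 (O = 1/137 - 1*27 = 1/137 - 27 = -3698/137 ≈ -26.993)
(x(0) + m(4, 9))*O = (0² + 9)*(-3698/137) = (0 + 9)*(-3698/137) = 9*(-3698/137) = -33282/137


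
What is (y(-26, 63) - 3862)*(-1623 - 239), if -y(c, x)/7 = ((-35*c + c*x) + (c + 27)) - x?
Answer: -3105816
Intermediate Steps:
y(c, x) = -189 + 7*x + 238*c - 7*c*x (y(c, x) = -7*(((-35*c + c*x) + (c + 27)) - x) = -7*(((-35*c + c*x) + (27 + c)) - x) = -7*((27 - 34*c + c*x) - x) = -7*(27 - x - 34*c + c*x) = -189 + 7*x + 238*c - 7*c*x)
(y(-26, 63) - 3862)*(-1623 - 239) = ((-189 + 7*63 + 238*(-26) - 7*(-26)*63) - 3862)*(-1623 - 239) = ((-189 + 441 - 6188 + 11466) - 3862)*(-1862) = (5530 - 3862)*(-1862) = 1668*(-1862) = -3105816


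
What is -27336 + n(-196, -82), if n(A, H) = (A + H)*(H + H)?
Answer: 18256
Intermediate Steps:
n(A, H) = 2*H*(A + H) (n(A, H) = (A + H)*(2*H) = 2*H*(A + H))
-27336 + n(-196, -82) = -27336 + 2*(-82)*(-196 - 82) = -27336 + 2*(-82)*(-278) = -27336 + 45592 = 18256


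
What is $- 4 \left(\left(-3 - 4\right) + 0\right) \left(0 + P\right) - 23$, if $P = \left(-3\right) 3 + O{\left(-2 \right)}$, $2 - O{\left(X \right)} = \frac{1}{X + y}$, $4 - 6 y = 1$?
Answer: $- \frac{601}{3} \approx -200.33$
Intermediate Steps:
$y = \frac{1}{2}$ ($y = \frac{2}{3} - \frac{1}{6} = \frac{1}{2} \approx 0.5$)
$O{\left(X \right)} = 2 - \frac{1}{\frac{1}{2} + X}$ ($O{\left(X \right)} = 2 - \frac{1}{X + \frac{1}{2}} = 2 - \frac{1}{\frac{1}{2} + X}$)
$P = - \frac{19}{3}$ ($P = \left(-3\right) 3 + 4 \left(-2\right) \frac{1}{1 + 2 \left(-2\right)} = -9 + 4 \left(-2\right) \frac{1}{1 - 4} = -9 + 4 \left(-2\right) \frac{1}{-3} = -9 + 4 \left(-2\right) \left(- \frac{1}{3}\right) = -9 + \frac{8}{3} = - \frac{19}{3} \approx -6.3333$)
$- 4 \left(\left(-3 - 4\right) + 0\right) \left(0 + P\right) - 23 = - 4 \left(\left(-3 - 4\right) + 0\right) \left(0 - \frac{19}{3}\right) - 23 = - 4 \left(-7 + 0\right) \left(- \frac{19}{3}\right) - 23 = - 4 \left(\left(-7\right) \left(- \frac{19}{3}\right)\right) - 23 = \left(-4\right) \frac{133}{3} - 23 = - \frac{532}{3} - 23 = - \frac{601}{3}$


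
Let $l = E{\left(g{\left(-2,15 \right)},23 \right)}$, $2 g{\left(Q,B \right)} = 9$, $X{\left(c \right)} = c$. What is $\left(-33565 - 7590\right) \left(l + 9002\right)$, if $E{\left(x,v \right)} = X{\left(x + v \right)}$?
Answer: $- \frac{743218145}{2} \approx -3.7161 \cdot 10^{8}$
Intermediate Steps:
$g{\left(Q,B \right)} = \frac{9}{2}$ ($g{\left(Q,B \right)} = \frac{1}{2} \cdot 9 = \frac{9}{2}$)
$E{\left(x,v \right)} = v + x$ ($E{\left(x,v \right)} = x + v = v + x$)
$l = \frac{55}{2}$ ($l = 23 + \frac{9}{2} = \frac{55}{2} \approx 27.5$)
$\left(-33565 - 7590\right) \left(l + 9002\right) = \left(-33565 - 7590\right) \left(\frac{55}{2} + 9002\right) = \left(-41155\right) \frac{18059}{2} = - \frac{743218145}{2}$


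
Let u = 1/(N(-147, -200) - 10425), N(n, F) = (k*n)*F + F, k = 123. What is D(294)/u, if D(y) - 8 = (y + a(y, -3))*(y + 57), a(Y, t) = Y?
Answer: 744176257700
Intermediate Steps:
N(n, F) = F + 123*F*n (N(n, F) = (123*n)*F + F = 123*F*n + F = F + 123*F*n)
D(y) = 8 + 2*y*(57 + y) (D(y) = 8 + (y + y)*(y + 57) = 8 + (2*y)*(57 + y) = 8 + 2*y*(57 + y))
u = 1/3605575 (u = 1/(-200*(1 + 123*(-147)) - 10425) = 1/(-200*(1 - 18081) - 10425) = 1/(-200*(-18080) - 10425) = 1/(3616000 - 10425) = 1/3605575 ≈ 2.7735e-7)
D(294)/u = (8 + 2*294² + 114*294)/(1/3605575) = (8 + 2*86436 + 33516)*3605575 = (8 + 172872 + 33516)*3605575 = 206396*3605575 = 744176257700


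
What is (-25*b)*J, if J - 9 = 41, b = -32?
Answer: 40000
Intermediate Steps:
J = 50 (J = 9 + 41 = 50)
(-25*b)*J = -25*(-32)*50 = 800*50 = 40000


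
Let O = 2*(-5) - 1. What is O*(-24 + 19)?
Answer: 55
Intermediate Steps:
O = -11 (O = -10 - 1 = -11)
O*(-24 + 19) = -11*(-24 + 19) = -11*(-5) = 55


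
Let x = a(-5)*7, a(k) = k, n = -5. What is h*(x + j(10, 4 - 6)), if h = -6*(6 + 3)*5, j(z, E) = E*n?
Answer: 6750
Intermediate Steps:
j(z, E) = -5*E (j(z, E) = E*(-5) = -5*E)
h = -270 (h = -54*5 = -6*45 = -270)
x = -35 (x = -5*7 = -35)
h*(x + j(10, 4 - 6)) = -270*(-35 - 5*(4 - 6)) = -270*(-35 - 5*(-2)) = -270*(-35 + 10) = -270*(-25) = 6750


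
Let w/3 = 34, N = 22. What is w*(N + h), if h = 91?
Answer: 11526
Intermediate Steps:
w = 102 (w = 3*34 = 102)
w*(N + h) = 102*(22 + 91) = 102*113 = 11526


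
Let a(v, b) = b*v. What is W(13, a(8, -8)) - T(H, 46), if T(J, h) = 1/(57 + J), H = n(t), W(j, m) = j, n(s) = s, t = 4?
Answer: 792/61 ≈ 12.984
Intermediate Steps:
H = 4
W(13, a(8, -8)) - T(H, 46) = 13 - 1/(57 + 4) = 13 - 1/61 = 792/61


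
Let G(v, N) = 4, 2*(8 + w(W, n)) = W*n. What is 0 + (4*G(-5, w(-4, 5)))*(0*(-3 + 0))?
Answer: 0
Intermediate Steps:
w(W, n) = -8 + W*n/2 (w(W, n) = -8 + (W*n)/2 = -8 + W*n/2)
0 + (4*G(-5, w(-4, 5)))*(0*(-3 + 0)) = 0 + (4*4)*(0*(-3 + 0)) = 0 + 16*(0*(-3)) = 0 + 16*0 = 0 + 0 = 0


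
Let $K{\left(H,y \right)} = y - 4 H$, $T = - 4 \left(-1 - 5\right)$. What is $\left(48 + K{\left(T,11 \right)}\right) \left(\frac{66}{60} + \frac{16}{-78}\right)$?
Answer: $- \frac{12913}{390} \approx -33.11$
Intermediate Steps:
$T = 24$ ($T = \left(-4\right) \left(-6\right) = 24$)
$\left(48 + K{\left(T,11 \right)}\right) \left(\frac{66}{60} + \frac{16}{-78}\right) = \left(48 + \left(11 - 96\right)\right) \left(\frac{66}{60} + \frac{16}{-78}\right) = \left(48 + \left(11 - 96\right)\right) \left(66 \cdot \frac{1}{60} + 16 \left(- \frac{1}{78}\right)\right) = \left(48 - 85\right) \left(\frac{11}{10} - \frac{8}{39}\right) = \left(-37\right) \frac{349}{390} = - \frac{12913}{390}$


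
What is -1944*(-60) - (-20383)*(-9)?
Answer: -66807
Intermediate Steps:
-1944*(-60) - (-20383)*(-9) = 116640 - 1*183447 = 116640 - 183447 = -66807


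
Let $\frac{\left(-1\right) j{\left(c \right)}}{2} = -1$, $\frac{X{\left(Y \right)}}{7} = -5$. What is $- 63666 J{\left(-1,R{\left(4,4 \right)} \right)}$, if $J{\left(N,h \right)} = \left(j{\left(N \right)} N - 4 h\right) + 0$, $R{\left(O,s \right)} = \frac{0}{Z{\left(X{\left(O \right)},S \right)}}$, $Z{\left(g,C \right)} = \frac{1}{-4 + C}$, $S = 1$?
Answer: $127332$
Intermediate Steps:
$X{\left(Y \right)} = -35$ ($X{\left(Y \right)} = 7 \left(-5\right) = -35$)
$j{\left(c \right)} = 2$ ($j{\left(c \right)} = \left(-2\right) \left(-1\right) = 2$)
$R{\left(O,s \right)} = 0$ ($R{\left(O,s \right)} = \frac{0}{\frac{1}{-4 + 1}} = \frac{0}{\frac{1}{-3}} = \frac{0}{- \frac{1}{3}} = 0 \left(-3\right) = 0$)
$J{\left(N,h \right)} = - 4 h + 2 N$ ($J{\left(N,h \right)} = \left(2 N - 4 h\right) + 0 = \left(- 4 h + 2 N\right) + 0 = - 4 h + 2 N$)
$- 63666 J{\left(-1,R{\left(4,4 \right)} \right)} = - 63666 \left(\left(-4\right) 0 + 2 \left(-1\right)\right) = - 63666 \left(0 - 2\right) = \left(-63666\right) \left(-2\right) = 127332$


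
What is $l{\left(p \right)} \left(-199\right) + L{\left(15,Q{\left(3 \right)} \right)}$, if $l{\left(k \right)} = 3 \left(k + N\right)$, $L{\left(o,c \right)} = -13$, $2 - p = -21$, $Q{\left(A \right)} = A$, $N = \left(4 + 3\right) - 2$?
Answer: $-16729$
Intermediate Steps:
$N = 5$ ($N = 7 - 2 = 5$)
$p = 23$ ($p = 2 - -21 = 2 + 21 = 23$)
$l{\left(k \right)} = 15 + 3 k$ ($l{\left(k \right)} = 3 \left(k + 5\right) = 3 \left(5 + k\right) = 15 + 3 k$)
$l{\left(p \right)} \left(-199\right) + L{\left(15,Q{\left(3 \right)} \right)} = \left(15 + 3 \cdot 23\right) \left(-199\right) - 13 = \left(15 + 69\right) \left(-199\right) - 13 = 84 \left(-199\right) - 13 = -16716 - 13 = -16729$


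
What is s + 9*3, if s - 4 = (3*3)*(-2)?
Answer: 13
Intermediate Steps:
s = -14 (s = 4 + (3*3)*(-2) = 4 + 9*(-2) = 4 - 18 = -14)
s + 9*3 = -14 + 9*3 = -14 + 27 = 13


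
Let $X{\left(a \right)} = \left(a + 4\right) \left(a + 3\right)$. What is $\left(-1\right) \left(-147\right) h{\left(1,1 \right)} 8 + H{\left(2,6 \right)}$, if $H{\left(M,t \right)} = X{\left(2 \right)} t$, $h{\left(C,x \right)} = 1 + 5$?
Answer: $7236$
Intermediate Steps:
$h{\left(C,x \right)} = 6$
$X{\left(a \right)} = \left(3 + a\right) \left(4 + a\right)$ ($X{\left(a \right)} = \left(4 + a\right) \left(3 + a\right) = \left(3 + a\right) \left(4 + a\right)$)
$H{\left(M,t \right)} = 30 t$ ($H{\left(M,t \right)} = \left(12 + 2^{2} + 7 \cdot 2\right) t = \left(12 + 4 + 14\right) t = 30 t$)
$\left(-1\right) \left(-147\right) h{\left(1,1 \right)} 8 + H{\left(2,6 \right)} = \left(-1\right) \left(-147\right) 6 \cdot 8 + 30 \cdot 6 = 147 \cdot 48 + 180 = 7056 + 180 = 7236$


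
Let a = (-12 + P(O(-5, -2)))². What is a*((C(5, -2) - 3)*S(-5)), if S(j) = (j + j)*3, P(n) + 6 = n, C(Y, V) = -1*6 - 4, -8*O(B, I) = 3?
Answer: 4213755/32 ≈ 1.3168e+5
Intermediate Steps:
O(B, I) = -3/8 (O(B, I) = -⅛*3 = -3/8)
C(Y, V) = -10 (C(Y, V) = -6 - 4 = -10)
P(n) = -6 + n
S(j) = 6*j (S(j) = (2*j)*3 = 6*j)
a = 21609/64 (a = (-12 + (-6 - 3/8))² = (-12 - 51/8)² = (-147/8)² = 21609/64 ≈ 337.64)
a*((C(5, -2) - 3)*S(-5)) = 21609*((-10 - 3)*(6*(-5)))/64 = 21609*(-13*(-30))/64 = (21609/64)*390 = 4213755/32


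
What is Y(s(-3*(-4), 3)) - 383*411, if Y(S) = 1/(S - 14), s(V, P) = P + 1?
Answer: -1574131/10 ≈ -1.5741e+5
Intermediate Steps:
s(V, P) = 1 + P
Y(S) = 1/(-14 + S)
Y(s(-3*(-4), 3)) - 383*411 = 1/(-14 + (1 + 3)) - 383*411 = 1/(-14 + 4) - 157413 = 1/(-10) - 157413 = -⅒ - 157413 = -1574131/10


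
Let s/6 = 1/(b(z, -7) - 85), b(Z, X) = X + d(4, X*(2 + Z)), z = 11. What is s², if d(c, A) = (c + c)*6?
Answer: 9/484 ≈ 0.018595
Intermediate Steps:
d(c, A) = 12*c (d(c, A) = (2*c)*6 = 12*c)
b(Z, X) = 48 + X (b(Z, X) = X + 12*4 = X + 48 = 48 + X)
s = -3/22 (s = 6/((48 - 7) - 85) = 6/(41 - 85) = 6/(-44) = 6*(-1/44) = -3/22 ≈ -0.13636)
s² = (-3/22)² = 9/484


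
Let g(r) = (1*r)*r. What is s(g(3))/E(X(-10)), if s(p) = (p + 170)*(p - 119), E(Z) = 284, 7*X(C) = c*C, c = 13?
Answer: -9845/142 ≈ -69.331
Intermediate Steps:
g(r) = r² (g(r) = r*r = r²)
X(C) = 13*C/7 (X(C) = (13*C)/7 = 13*C/7)
s(p) = (-119 + p)*(170 + p) (s(p) = (170 + p)*(-119 + p) = (-119 + p)*(170 + p))
s(g(3))/E(X(-10)) = (-20230 + (3²)² + 51*3²)/284 = (-20230 + 9² + 51*9)*(1/284) = (-20230 + 81 + 459)*(1/284) = -19690*1/284 = -9845/142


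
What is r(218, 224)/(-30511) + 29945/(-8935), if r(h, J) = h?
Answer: -183119945/54523157 ≈ -3.3586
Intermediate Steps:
r(218, 224)/(-30511) + 29945/(-8935) = 218/(-30511) + 29945/(-8935) = 218*(-1/30511) + 29945*(-1/8935) = -218/30511 - 5989/1787 = -183119945/54523157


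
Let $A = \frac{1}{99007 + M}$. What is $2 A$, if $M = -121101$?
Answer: $- \frac{1}{11047} \approx -9.0522 \cdot 10^{-5}$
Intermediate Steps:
$A = - \frac{1}{22094}$ ($A = \frac{1}{99007 - 121101} = \frac{1}{-22094} = - \frac{1}{22094} \approx -4.5261 \cdot 10^{-5}$)
$2 A = 2 \left(- \frac{1}{22094}\right) = - \frac{1}{11047}$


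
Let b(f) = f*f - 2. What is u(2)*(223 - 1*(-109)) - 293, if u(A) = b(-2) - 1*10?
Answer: -2949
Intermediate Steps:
b(f) = -2 + f**2 (b(f) = f**2 - 2 = -2 + f**2)
u(A) = -8 (u(A) = (-2 + (-2)**2) - 1*10 = (-2 + 4) - 10 = 2 - 10 = -8)
u(2)*(223 - 1*(-109)) - 293 = -8*(223 - 1*(-109)) - 293 = -8*(223 + 109) - 293 = -8*332 - 293 = -2656 - 293 = -2949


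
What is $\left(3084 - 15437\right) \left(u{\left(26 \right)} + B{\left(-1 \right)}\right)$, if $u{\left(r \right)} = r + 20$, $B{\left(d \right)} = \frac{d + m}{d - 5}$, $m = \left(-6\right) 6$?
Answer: $- \frac{3866489}{6} \approx -6.4442 \cdot 10^{5}$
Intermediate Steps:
$m = -36$
$B{\left(d \right)} = \frac{-36 + d}{-5 + d}$ ($B{\left(d \right)} = \frac{d - 36}{d - 5} = \frac{-36 + d}{-5 + d}$)
$u{\left(r \right)} = 20 + r$
$\left(3084 - 15437\right) \left(u{\left(26 \right)} + B{\left(-1 \right)}\right) = \left(3084 - 15437\right) \left(\left(20 + 26\right) + \frac{-36 - 1}{-5 - 1}\right) = - 12353 \left(46 + \frac{1}{-6} \left(-37\right)\right) = - 12353 \left(46 - - \frac{37}{6}\right) = - 12353 \left(46 + \frac{37}{6}\right) = \left(-12353\right) \frac{313}{6} = - \frac{3866489}{6}$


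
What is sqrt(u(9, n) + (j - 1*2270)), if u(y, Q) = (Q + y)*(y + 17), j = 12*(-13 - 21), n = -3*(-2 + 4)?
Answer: 10*I*sqrt(26) ≈ 50.99*I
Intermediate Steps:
n = -6 (n = -3*2 = -6)
j = -408 (j = 12*(-34) = -408)
u(y, Q) = (17 + y)*(Q + y) (u(y, Q) = (Q + y)*(17 + y) = (17 + y)*(Q + y))
sqrt(u(9, n) + (j - 1*2270)) = sqrt((9**2 + 17*(-6) + 17*9 - 6*9) + (-408 - 1*2270)) = sqrt((81 - 102 + 153 - 54) + (-408 - 2270)) = sqrt(78 - 2678) = sqrt(-2600) = 10*I*sqrt(26)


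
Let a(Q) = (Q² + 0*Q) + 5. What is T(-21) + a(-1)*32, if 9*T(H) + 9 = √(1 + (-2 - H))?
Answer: 191 + 2*√5/9 ≈ 191.50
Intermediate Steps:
a(Q) = 5 + Q² (a(Q) = (Q² + 0) + 5 = Q² + 5 = 5 + Q²)
T(H) = -1 + √(-1 - H)/9 (T(H) = -1 + √(1 + (-2 - H))/9 = -1 + √(-1 - H)/9)
T(-21) + a(-1)*32 = (-1 + √(-1 - 1*(-21))/9) + (5 + (-1)²)*32 = (-1 + √(-1 + 21)/9) + (5 + 1)*32 = (-1 + √20/9) + 6*32 = (-1 + (2*√5)/9) + 192 = (-1 + 2*√5/9) + 192 = 191 + 2*√5/9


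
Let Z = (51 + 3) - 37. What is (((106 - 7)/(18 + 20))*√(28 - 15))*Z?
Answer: 1683*√13/38 ≈ 159.69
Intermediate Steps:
Z = 17 (Z = 54 - 37 = 17)
(((106 - 7)/(18 + 20))*√(28 - 15))*Z = (((106 - 7)/(18 + 20))*√(28 - 15))*17 = ((99/38)*√13)*17 = ((99*(1/38))*√13)*17 = (99*√13/38)*17 = 1683*√13/38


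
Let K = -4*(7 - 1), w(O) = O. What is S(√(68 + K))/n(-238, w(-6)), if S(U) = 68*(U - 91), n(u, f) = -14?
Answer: 442 - 68*√11/7 ≈ 409.78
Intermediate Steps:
K = -24 (K = -4*6 = -24)
S(U) = -6188 + 68*U (S(U) = 68*(-91 + U) = -6188 + 68*U)
S(√(68 + K))/n(-238, w(-6)) = (-6188 + 68*√(68 - 24))/(-14) = (-6188 + 68*√44)*(-1/14) = (-6188 + 68*(2*√11))*(-1/14) = (-6188 + 136*√11)*(-1/14) = 442 - 68*√11/7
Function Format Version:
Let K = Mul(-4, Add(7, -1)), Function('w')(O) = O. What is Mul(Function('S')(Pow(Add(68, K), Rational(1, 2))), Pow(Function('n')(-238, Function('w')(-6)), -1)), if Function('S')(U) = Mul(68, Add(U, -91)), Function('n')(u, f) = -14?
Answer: Add(442, Mul(Rational(-68, 7), Pow(11, Rational(1, 2)))) ≈ 409.78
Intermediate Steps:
K = -24 (K = Mul(-4, 6) = -24)
Function('S')(U) = Add(-6188, Mul(68, U)) (Function('S')(U) = Mul(68, Add(-91, U)) = Add(-6188, Mul(68, U)))
Mul(Function('S')(Pow(Add(68, K), Rational(1, 2))), Pow(Function('n')(-238, Function('w')(-6)), -1)) = Mul(Add(-6188, Mul(68, Pow(Add(68, -24), Rational(1, 2)))), Pow(-14, -1)) = Mul(Add(-6188, Mul(68, Pow(44, Rational(1, 2)))), Rational(-1, 14)) = Mul(Add(-6188, Mul(68, Mul(2, Pow(11, Rational(1, 2))))), Rational(-1, 14)) = Mul(Add(-6188, Mul(136, Pow(11, Rational(1, 2)))), Rational(-1, 14)) = Add(442, Mul(Rational(-68, 7), Pow(11, Rational(1, 2))))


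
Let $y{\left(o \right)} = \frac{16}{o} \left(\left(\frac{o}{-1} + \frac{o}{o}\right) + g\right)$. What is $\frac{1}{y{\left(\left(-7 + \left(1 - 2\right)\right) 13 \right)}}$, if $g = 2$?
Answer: $- \frac{13}{214} \approx -0.060748$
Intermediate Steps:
$y{\left(o \right)} = \frac{16 \left(3 - o\right)}{o}$ ($y{\left(o \right)} = \frac{16}{o} \left(\left(\frac{o}{-1} + \frac{o}{o}\right) + 2\right) = \frac{16}{o} \left(\left(o \left(-1\right) + 1\right) + 2\right) = \frac{16}{o} \left(\left(- o + 1\right) + 2\right) = \frac{16}{o} \left(\left(1 - o\right) + 2\right) = \frac{16}{o} \left(3 - o\right) = \frac{16 \left(3 - o\right)}{o}$)
$\frac{1}{y{\left(\left(-7 + \left(1 - 2\right)\right) 13 \right)}} = \frac{1}{-16 + \frac{48}{\left(-7 + \left(1 - 2\right)\right) 13}} = \frac{1}{-16 + \frac{48}{\left(-7 - 1\right) 13}} = \frac{1}{-16 + \frac{48}{\left(-8\right) 13}} = \frac{1}{-16 + \frac{48}{-104}} = \frac{1}{-16 + 48 \left(- \frac{1}{104}\right)} = \frac{1}{-16 - \frac{6}{13}} = \frac{1}{- \frac{214}{13}} = - \frac{13}{214}$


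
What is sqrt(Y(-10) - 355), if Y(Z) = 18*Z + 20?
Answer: I*sqrt(515) ≈ 22.694*I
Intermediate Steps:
Y(Z) = 20 + 18*Z
sqrt(Y(-10) - 355) = sqrt((20 + 18*(-10)) - 355) = sqrt((20 - 180) - 355) = sqrt(-160 - 355) = sqrt(-515) = I*sqrt(515)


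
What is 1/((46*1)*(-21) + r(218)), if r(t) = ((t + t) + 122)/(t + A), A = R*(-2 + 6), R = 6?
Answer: -121/116607 ≈ -0.0010377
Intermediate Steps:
A = 24 (A = 6*(-2 + 6) = 6*4 = 24)
r(t) = (122 + 2*t)/(24 + t) (r(t) = ((t + t) + 122)/(t + 24) = (2*t + 122)/(24 + t) = (122 + 2*t)/(24 + t))
1/((46*1)*(-21) + r(218)) = 1/((46*1)*(-21) + 2*(61 + 218)/(24 + 218)) = 1/(46*(-21) + 2*279/242) = 1/(-966 + 2*(1/242)*279) = 1/(-966 + 279/121) = 1/(-116607/121) = -121/116607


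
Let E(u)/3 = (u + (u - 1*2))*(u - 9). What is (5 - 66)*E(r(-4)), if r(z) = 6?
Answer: 5490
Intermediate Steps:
E(u) = 3*(-9 + u)*(-2 + 2*u) (E(u) = 3*((u + (u - 1*2))*(u - 9)) = 3*((u + (u - 2))*(-9 + u)) = 3*((u + (-2 + u))*(-9 + u)) = 3*((-2 + 2*u)*(-9 + u)) = 3*((-9 + u)*(-2 + 2*u)) = 3*(-9 + u)*(-2 + 2*u))
(5 - 66)*E(r(-4)) = (5 - 66)*(54 - 60*6 + 6*6**2) = -61*(54 - 360 + 6*36) = -61*(54 - 360 + 216) = -61*(-90) = 5490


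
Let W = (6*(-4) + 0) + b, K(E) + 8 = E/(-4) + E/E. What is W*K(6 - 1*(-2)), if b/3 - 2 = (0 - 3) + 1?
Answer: 216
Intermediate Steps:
b = 0 (b = 6 + 3*((0 - 3) + 1) = 6 + 3*(-3 + 1) = 6 + 3*(-2) = 6 - 6 = 0)
K(E) = -7 - E/4 (K(E) = -8 + (E/(-4) + E/E) = -8 + (E*(-¼) + 1) = -8 + (-E/4 + 1) = -8 + (1 - E/4) = -7 - E/4)
W = -24 (W = (6*(-4) + 0) + 0 = (-24 + 0) + 0 = -24 + 0 = -24)
W*K(6 - 1*(-2)) = -24*(-7 - (6 - 1*(-2))/4) = -24*(-7 - (6 + 2)/4) = -24*(-7 - ¼*8) = -24*(-7 - 2) = -24*(-9) = 216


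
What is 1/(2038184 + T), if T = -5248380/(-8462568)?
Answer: 705214/1437356328741 ≈ 4.9063e-7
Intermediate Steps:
T = 437365/705214 (T = -5248380*(-1/8462568) = 437365/705214 ≈ 0.62019)
1/(2038184 + T) = 1/(2038184 + 437365/705214) = 1/(1437356328741/705214) = 705214/1437356328741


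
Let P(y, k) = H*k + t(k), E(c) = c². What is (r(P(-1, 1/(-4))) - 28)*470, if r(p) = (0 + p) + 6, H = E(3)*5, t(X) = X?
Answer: -15745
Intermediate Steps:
H = 45 (H = 3²*5 = 9*5 = 45)
P(y, k) = 46*k (P(y, k) = 45*k + k = 46*k)
r(p) = 6 + p (r(p) = p + 6 = 6 + p)
(r(P(-1, 1/(-4))) - 28)*470 = ((6 + 46/(-4)) - 28)*470 = ((6 + 46*(-¼)) - 28)*470 = ((6 - 23/2) - 28)*470 = (-11/2 - 28)*470 = -67/2*470 = -15745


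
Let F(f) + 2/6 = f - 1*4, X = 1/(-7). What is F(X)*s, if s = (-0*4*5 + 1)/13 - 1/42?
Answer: -1363/5733 ≈ -0.23775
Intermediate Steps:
s = 29/546 (s = (-0*5 + 1)*(1/13) - 1*1/42 = (-1*0 + 1)*(1/13) - 1/42 = (0 + 1)*(1/13) - 1/42 = 1*(1/13) - 1/42 = 1/13 - 1/42 = 29/546 ≈ 0.053114)
X = -⅐ ≈ -0.14286
F(f) = -13/3 + f (F(f) = -⅓ + (f - 1*4) = -⅓ + (f - 4) = -⅓ + (-4 + f) = -13/3 + f)
F(X)*s = (-13/3 - ⅐)*(29/546) = -94/21*29/546 = -1363/5733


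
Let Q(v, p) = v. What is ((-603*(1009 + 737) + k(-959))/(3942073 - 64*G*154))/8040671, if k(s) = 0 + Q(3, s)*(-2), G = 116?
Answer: -1052844/22504045059367 ≈ -4.6785e-8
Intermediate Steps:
k(s) = -6 (k(s) = 0 + 3*(-2) = 0 - 6 = -6)
((-603*(1009 + 737) + k(-959))/(3942073 - 64*G*154))/8040671 = ((-603*(1009 + 737) - 6)/(3942073 - 64*116*154))/8040671 = ((-603*1746 - 6)/(3942073 - 7424*154))*(1/8040671) = ((-1052838 - 6)/(3942073 - 1143296))*(1/8040671) = -1052844/2798777*(1/8040671) = -1052844*1/2798777*(1/8040671) = -1052844/2798777*1/8040671 = -1052844/22504045059367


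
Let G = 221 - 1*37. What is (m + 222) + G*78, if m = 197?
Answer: 14771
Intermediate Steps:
G = 184 (G = 221 - 37 = 184)
(m + 222) + G*78 = (197 + 222) + 184*78 = 419 + 14352 = 14771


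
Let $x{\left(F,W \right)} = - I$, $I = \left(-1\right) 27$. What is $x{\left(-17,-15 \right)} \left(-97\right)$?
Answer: $-2619$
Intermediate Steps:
$I = -27$
$x{\left(F,W \right)} = 27$ ($x{\left(F,W \right)} = \left(-1\right) \left(-27\right) = 27$)
$x{\left(-17,-15 \right)} \left(-97\right) = 27 \left(-97\right) = -2619$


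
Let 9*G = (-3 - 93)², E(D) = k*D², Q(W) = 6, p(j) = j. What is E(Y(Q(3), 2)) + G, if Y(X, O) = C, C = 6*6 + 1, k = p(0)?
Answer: 1024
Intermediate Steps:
k = 0
C = 37 (C = 36 + 1 = 37)
Y(X, O) = 37
E(D) = 0 (E(D) = 0*D² = 0)
G = 1024 (G = (-3 - 93)²/9 = (⅑)*(-96)² = (⅑)*9216 = 1024)
E(Y(Q(3), 2)) + G = 0 + 1024 = 1024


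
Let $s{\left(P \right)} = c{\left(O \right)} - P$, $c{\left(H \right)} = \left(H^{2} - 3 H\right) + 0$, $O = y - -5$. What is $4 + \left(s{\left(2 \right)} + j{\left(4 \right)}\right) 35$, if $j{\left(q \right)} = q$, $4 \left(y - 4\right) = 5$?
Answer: $\frac{42799}{16} \approx 2674.9$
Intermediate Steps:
$y = \frac{21}{4}$ ($y = 4 + \frac{1}{4} \cdot 5 = 4 + \frac{5}{4} = \frac{21}{4} \approx 5.25$)
$O = \frac{41}{4}$ ($O = \frac{21}{4} - -5 = \frac{21}{4} + 5 = \frac{41}{4} \approx 10.25$)
$c{\left(H \right)} = H^{2} - 3 H$
$s{\left(P \right)} = \frac{1189}{16} - P$ ($s{\left(P \right)} = \frac{41 \left(-3 + \frac{41}{4}\right)}{4} - P = \frac{41}{4} \cdot \frac{29}{4} - P = \frac{1189}{16} - P$)
$4 + \left(s{\left(2 \right)} + j{\left(4 \right)}\right) 35 = 4 + \left(\left(\frac{1189}{16} - 2\right) + 4\right) 35 = 4 + \left(\frac{1157}{16} + 4\right) 35 = 4 + \frac{1221}{16} \cdot 35 = 4 + \frac{42735}{16} = \frac{42799}{16}$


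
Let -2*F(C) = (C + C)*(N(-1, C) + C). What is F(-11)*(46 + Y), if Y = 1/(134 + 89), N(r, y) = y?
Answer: -2482678/223 ≈ -11133.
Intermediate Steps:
Y = 1/223 ≈ 0.0044843
F(C) = -2*C² (F(C) = -(C + C)*(C + C)/2 = -2*C*2*C/2 = -2*C²)
F(-11)*(46 + Y) = (-2*(-11)²)*(46 + 1/223) = -2*121*(10259/223) = -242*10259/223 = -2482678/223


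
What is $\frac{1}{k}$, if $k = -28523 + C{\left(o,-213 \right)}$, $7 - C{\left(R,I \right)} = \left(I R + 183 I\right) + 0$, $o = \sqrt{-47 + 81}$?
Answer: $\frac{10463}{107931823} - \frac{213 \sqrt{34}}{107931823} \approx 8.5434 \cdot 10^{-5}$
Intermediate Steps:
$o = \sqrt{34} \approx 5.8309$
$C{\left(R,I \right)} = 7 - 183 I - I R$ ($C{\left(R,I \right)} = 7 - \left(\left(I R + 183 I\right) + 0\right) = 7 - \left(\left(183 I + I R\right) + 0\right) = 7 - \left(183 I + I R\right) = 7 - 183 I - I R$)
$k = 10463 + 213 \sqrt{34}$ ($k = -28523 - \left(-38986 - 213 \sqrt{34}\right) = -28523 + \left(7 + 38979 + 213 \sqrt{34}\right) = -28523 + \left(38986 + 213 \sqrt{34}\right) = 10463 + 213 \sqrt{34} \approx 11705.0$)
$\frac{1}{k} = \frac{1}{10463 + 213 \sqrt{34}}$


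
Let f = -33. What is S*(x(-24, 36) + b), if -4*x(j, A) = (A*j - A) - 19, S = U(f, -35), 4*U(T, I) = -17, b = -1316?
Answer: 73865/16 ≈ 4616.6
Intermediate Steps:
U(T, I) = -17/4 (U(T, I) = (¼)*(-17) = -17/4)
S = -17/4 ≈ -4.2500
x(j, A) = 19/4 + A/4 - A*j/4 (x(j, A) = -((A*j - A) - 19)/4 = -((-A + A*j) - 19)/4 = -(-19 - A + A*j)/4 = 19/4 + A/4 - A*j/4)
S*(x(-24, 36) + b) = -17*((19/4 + (¼)*36 - ¼*36*(-24)) - 1316)/4 = -17*((19/4 + 9 + 216) - 1316)/4 = -17*(919/4 - 1316)/4 = -17/4*(-4345/4) = 73865/16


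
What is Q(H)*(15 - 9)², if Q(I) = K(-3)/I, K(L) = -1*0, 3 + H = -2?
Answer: 0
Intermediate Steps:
H = -5 (H = -3 - 2 = -5)
K(L) = 0
Q(I) = 0 (Q(I) = 0/I = 0)
Q(H)*(15 - 9)² = 0*(15 - 9)² = 0*6² = 0*36 = 0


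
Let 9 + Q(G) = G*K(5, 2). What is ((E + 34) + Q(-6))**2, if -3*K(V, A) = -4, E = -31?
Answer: 196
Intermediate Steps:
K(V, A) = 4/3 (K(V, A) = -1/3*(-4) = 4/3)
Q(G) = -9 + 4*G/3 (Q(G) = -9 + G*(4/3) = -9 + 4*G/3)
((E + 34) + Q(-6))**2 = ((-31 + 34) + (-9 + (4/3)*(-6)))**2 = (3 + (-9 - 8))**2 = (3 - 17)**2 = (-14)**2 = 196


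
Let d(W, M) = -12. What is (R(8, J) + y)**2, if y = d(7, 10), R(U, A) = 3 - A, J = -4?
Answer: 25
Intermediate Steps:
y = -12
(R(8, J) + y)**2 = ((3 - 1*(-4)) - 12)**2 = ((3 + 4) - 12)**2 = (7 - 12)**2 = (-5)**2 = 25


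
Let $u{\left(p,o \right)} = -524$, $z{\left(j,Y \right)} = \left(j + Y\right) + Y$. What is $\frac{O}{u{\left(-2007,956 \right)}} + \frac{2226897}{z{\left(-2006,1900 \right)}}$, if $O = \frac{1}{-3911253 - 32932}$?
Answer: $\frac{767074320304829}{617959129060} \approx 1241.3$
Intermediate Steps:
$z{\left(j,Y \right)} = j + 2 Y$ ($z{\left(j,Y \right)} = \left(Y + j\right) + Y = j + 2 Y$)
$O = - \frac{1}{3944185}$ ($O = \frac{1}{-3944185} = - \frac{1}{3944185} \approx -2.5354 \cdot 10^{-7}$)
$\frac{O}{u{\left(-2007,956 \right)}} + \frac{2226897}{z{\left(-2006,1900 \right)}} = - \frac{1}{3944185 \left(-524\right)} + \frac{2226897}{-2006 + 2 \cdot 1900} = \left(- \frac{1}{3944185}\right) \left(- \frac{1}{524}\right) + \frac{2226897}{-2006 + 3800} = \frac{1}{2066752940} + \frac{2226897}{1794} = \frac{1}{2066752940} + 2226897 \cdot \frac{1}{1794} = \frac{1}{2066752940} + \frac{742299}{598} = \frac{767074320304829}{617959129060}$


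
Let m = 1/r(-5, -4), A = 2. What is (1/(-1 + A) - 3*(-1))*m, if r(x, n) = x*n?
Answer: 1/5 ≈ 0.20000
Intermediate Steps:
r(x, n) = n*x
m = 1/20 (m = 1/(-4*(-5)) = 1/20 ≈ 0.050000)
(1/(-1 + A) - 3*(-1))*m = (1/(-1 + 2) - 3*(-1))*(1/20) = (1/1 + 3)*(1/20) = (1 + 3)*(1/20) = 4*(1/20) = 1/5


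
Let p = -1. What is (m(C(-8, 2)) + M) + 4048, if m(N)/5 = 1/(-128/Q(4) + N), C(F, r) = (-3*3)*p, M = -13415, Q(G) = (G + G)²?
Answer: -65564/7 ≈ -9366.3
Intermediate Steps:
Q(G) = 4*G² (Q(G) = (2*G)² = 4*G²)
C(F, r) = 9 (C(F, r) = -3*3*(-1) = -9*(-1) = 9)
m(N) = 5/(-2 + N) (m(N) = 5/(-128/(4*4²) + N) = 5/(-128/(4*16) + N) = 5/(-128/64 + N) = 5/(-128*1/64 + N) = 5/(-2 + N))
(m(C(-8, 2)) + M) + 4048 = (5/(-2 + 9) - 13415) + 4048 = (5/7 - 13415) + 4048 = -93900/7 + 4048 = -65564/7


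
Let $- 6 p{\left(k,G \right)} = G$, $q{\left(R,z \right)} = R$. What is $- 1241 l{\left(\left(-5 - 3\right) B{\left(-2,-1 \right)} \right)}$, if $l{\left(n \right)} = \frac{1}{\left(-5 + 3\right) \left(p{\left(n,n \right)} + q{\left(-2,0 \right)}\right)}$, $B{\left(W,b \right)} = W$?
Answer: $- \frac{3723}{28} \approx -132.96$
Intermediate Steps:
$p{\left(k,G \right)} = - \frac{G}{6}$
$l{\left(n \right)} = \frac{1}{4 + \frac{n}{3}}$ ($l{\left(n \right)} = \frac{1}{\left(-5 + 3\right) \left(- \frac{n}{6} - 2\right)} = \frac{1}{\left(-2\right) \left(-2 - \frac{n}{6}\right)} = \frac{1}{4 + \frac{n}{3}}$)
$- 1241 l{\left(\left(-5 - 3\right) B{\left(-2,-1 \right)} \right)} = - 1241 \frac{3}{12 + \left(-5 - 3\right) \left(-2\right)} = - 1241 \frac{3}{12 - -16} = - 1241 \frac{3}{12 + 16} = - 1241 \cdot \frac{3}{28} = - 1241 \cdot 3 \cdot \frac{1}{28} = \left(-1241\right) \frac{3}{28} = - \frac{3723}{28}$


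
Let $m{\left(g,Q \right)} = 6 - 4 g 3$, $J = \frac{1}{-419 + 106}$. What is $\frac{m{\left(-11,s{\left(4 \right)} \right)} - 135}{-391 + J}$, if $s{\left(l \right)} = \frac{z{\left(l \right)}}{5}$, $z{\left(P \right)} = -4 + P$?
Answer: $- \frac{939}{122384} \approx -0.0076726$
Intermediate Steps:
$J = - \frac{1}{313}$ ($J = \frac{1}{-313} = - \frac{1}{313} \approx -0.0031949$)
$s{\left(l \right)} = - \frac{4}{5} + \frac{l}{5}$ ($s{\left(l \right)} = \frac{-4 + l}{5} = \left(-4 + l\right) \frac{1}{5} = - \frac{4}{5} + \frac{l}{5}$)
$m{\left(g,Q \right)} = 6 - 12 g$ ($m{\left(g,Q \right)} = 6 - 4 \cdot 3 g = 6 - 12 g$)
$\frac{m{\left(-11,s{\left(4 \right)} \right)} - 135}{-391 + J} = \frac{\left(6 - -132\right) - 135}{-391 - \frac{1}{313}} = \frac{\left(6 + 132\right) - 135}{- \frac{122384}{313}} = \left(138 - 135\right) \left(- \frac{313}{122384}\right) = 3 \left(- \frac{313}{122384}\right) = - \frac{939}{122384}$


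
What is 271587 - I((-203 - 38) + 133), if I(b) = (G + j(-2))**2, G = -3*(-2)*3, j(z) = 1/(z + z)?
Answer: 4340351/16 ≈ 2.7127e+5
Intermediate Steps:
j(z) = 1/(2*z)
G = 18 (G = 6*3 = 18)
I(b) = 5041/16 (I(b) = (18 + (1/2)/(-2))**2 = (18 + (1/2)*(-1/2))**2 = (18 - 1/4)**2 = (71/4)**2 = 5041/16)
271587 - I((-203 - 38) + 133) = 271587 - 1*5041/16 = 271587 - 5041/16 = 4340351/16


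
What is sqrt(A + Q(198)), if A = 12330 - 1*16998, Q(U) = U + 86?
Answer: 4*I*sqrt(274) ≈ 66.212*I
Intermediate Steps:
Q(U) = 86 + U
A = -4668 (A = 12330 - 16998 = -4668)
sqrt(A + Q(198)) = sqrt(-4668 + (86 + 198)) = sqrt(-4668 + 284) = sqrt(-4384) = 4*I*sqrt(274)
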